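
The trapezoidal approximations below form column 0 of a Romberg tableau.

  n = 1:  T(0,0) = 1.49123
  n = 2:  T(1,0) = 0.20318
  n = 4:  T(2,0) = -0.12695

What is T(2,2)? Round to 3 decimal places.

Richardson extrapolation on the trapezoidal column (denominator 4−1=3):
T(1,1) = 0.20318 + (0.20318 − 1.49123)/3 = -0.22617
T(2,1) = (4·(-0.12695) − 0.20318) / 3 = -0.23699
T(2,2) = -0.23699 + (-0.23699 − (-0.22617))/15 = -0.23771
(Column j=1 coincides with Simpson's rule on the same nodes.)

-0.238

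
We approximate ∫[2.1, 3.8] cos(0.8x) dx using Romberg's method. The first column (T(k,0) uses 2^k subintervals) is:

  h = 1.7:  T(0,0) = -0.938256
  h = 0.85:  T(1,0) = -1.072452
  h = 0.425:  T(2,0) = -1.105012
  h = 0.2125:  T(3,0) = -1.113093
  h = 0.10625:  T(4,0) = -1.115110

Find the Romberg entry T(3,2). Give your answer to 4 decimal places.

Richardson extrapolation on the trapezoidal column (denominator 4−1=3):
T(2,1) = (4·(-1.105012) − (-1.072452)) / 3 = -1.115865
T(3,1) = -1.113093 + (-1.113093 − (-1.105012))/3 = -1.115787
T(3,2) = -1.115787 + (-1.115787 − (-1.115865))/15 = -1.115782

-1.1158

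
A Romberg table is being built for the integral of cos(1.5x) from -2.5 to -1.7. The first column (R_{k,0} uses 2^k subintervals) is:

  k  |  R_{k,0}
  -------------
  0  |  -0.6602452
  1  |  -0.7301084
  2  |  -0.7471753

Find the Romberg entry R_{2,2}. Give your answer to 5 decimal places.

-0.75283

R_{1,1} = (4·(-0.7301084) − (-0.6602452)) / 3 = -0.7533961
R_{2,1} = -0.7471753 + (-0.7471753 − (-0.7301084))/3 = -0.7528643
R_{2,2} = (16·(-0.7528643) − (-0.7533961)) / 15 = -0.7528288
(Column j=1 coincides with Simpson's rule on the same nodes.)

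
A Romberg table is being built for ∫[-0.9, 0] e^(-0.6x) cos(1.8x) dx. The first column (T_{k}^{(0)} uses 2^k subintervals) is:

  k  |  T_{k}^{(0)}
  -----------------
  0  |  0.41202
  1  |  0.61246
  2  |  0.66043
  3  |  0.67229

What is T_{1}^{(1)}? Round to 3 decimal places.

Richardson extrapolation on the trapezoidal column (denominator 4−1=3):
T_{1}^{(1)} = 0.61246 + (0.61246 − 0.41202)/3 = 0.67927

0.679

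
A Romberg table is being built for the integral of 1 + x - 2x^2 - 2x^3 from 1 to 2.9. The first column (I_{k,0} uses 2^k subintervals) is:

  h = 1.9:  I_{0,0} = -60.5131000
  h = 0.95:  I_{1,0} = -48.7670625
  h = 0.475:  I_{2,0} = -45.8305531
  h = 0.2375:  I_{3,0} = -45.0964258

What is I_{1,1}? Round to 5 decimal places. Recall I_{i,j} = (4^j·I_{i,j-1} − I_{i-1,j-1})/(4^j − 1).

Richardson extrapolation on the trapezoidal column (denominator 4−1=3):
I_{1,1} = -48.7670625 + (-48.7670625 − (-60.5131000))/3 = -44.8517167

-44.85172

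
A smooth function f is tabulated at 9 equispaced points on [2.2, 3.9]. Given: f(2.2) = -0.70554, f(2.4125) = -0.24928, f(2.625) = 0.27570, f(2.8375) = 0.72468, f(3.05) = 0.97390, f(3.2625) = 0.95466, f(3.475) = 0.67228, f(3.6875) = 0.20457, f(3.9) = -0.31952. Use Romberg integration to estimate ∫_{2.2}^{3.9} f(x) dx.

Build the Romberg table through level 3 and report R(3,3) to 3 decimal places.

0.663

R(0,0) (trapezoid, 1 panel, h=1.7000): -0.87130
R(1,0) (trapezoid, 2 panels, h=0.8500): 0.39216
R(2,0) (trapezoid, 4 panels, h=0.4250): 0.59897
R(3,0) (trapezoid, 8 panels, h=0.2125): 0.64685
R(1,1) = 0.39216 + (0.39216 − (-0.87130))/3 = 0.81331
R(2,1) = 0.59897 + (0.59897 − 0.39216)/3 = 0.66791
R(3,1) = 0.64685 + (0.64685 − 0.59897)/3 = 0.66281
R(2,2) = 0.66791 + (0.66791 − 0.81331)/15 = 0.65822
R(3,2) = 0.66281 + (0.66281 − 0.66791)/15 = 0.66247
R(3,3) = 0.66247 + (0.66247 − 0.65822)/63 = 0.66254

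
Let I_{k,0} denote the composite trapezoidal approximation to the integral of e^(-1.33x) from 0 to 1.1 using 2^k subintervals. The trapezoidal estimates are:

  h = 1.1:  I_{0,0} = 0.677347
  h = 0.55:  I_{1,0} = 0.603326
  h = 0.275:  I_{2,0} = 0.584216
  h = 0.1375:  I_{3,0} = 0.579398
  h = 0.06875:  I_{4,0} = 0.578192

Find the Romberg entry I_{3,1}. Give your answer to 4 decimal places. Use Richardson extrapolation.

0.5778

Richardson extrapolation on the trapezoidal column (denominator 4−1=3):
I_{3,1} = (4·0.579398 − 0.584216) / 3 = 0.577792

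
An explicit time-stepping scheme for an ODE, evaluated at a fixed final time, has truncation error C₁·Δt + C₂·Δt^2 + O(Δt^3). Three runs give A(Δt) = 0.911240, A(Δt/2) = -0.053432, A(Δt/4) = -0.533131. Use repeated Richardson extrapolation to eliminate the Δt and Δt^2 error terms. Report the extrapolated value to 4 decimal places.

First eliminate the Δt term (factor 2^1 = 2):
  B₁ = (2·(-0.053432) − 0.911240)/1 = -1.018104
  B₂ = (2·(-0.533131) − (-0.053432))/1 = -1.012830
Then eliminate the Δt^2 term (factor 2^2 = 4):
  (4·(-1.012830) − (-1.018104))/3 = -1.011072

-1.0111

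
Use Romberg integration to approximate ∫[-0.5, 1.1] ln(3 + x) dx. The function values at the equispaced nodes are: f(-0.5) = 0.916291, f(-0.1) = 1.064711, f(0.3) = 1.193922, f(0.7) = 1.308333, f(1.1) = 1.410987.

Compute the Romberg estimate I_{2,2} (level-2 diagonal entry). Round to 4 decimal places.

1.8943

I_{0,0} (trapezoid, 1 panel, h=1.6000): 1.861822
I_{1,0} (trapezoid, 2 panels, h=0.8000): 1.886049
I_{2,0} (trapezoid, 4 panels, h=0.4000): 1.892242
I_{1,1} = 1.886049 + (1.886049 − 1.861822)/3 = 1.894125
I_{2,1} = 1.892242 + (1.892242 − 1.886049)/3 = 1.894306
I_{2,2} = 1.894306 + (1.894306 − 1.894125)/15 = 1.894318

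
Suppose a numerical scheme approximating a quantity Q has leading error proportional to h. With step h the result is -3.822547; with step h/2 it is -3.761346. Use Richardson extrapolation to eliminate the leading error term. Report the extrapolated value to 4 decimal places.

Extrapolated value = (2·A(h/2) − A(h)) / (2 − 1)
= (2·(-3.761346) − (-3.822547)) / 1
= -3.700145 / 1 = -3.700145

-3.7001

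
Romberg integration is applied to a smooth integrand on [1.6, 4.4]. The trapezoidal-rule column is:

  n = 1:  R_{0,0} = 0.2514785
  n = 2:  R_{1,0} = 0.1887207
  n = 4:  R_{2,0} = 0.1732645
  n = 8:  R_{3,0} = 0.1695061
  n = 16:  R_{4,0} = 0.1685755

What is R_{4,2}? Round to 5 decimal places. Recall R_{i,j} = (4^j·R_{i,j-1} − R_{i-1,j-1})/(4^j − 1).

R_{3,1} = (4·0.1695061 − 0.1732645) / 3 = 0.1682533
R_{4,1} = 0.1685755 + (0.1685755 − 0.1695061)/3 = 0.1682653
R_{4,2} = (16·0.1682653 − 0.1682533) / 15 = 0.1682661

0.16827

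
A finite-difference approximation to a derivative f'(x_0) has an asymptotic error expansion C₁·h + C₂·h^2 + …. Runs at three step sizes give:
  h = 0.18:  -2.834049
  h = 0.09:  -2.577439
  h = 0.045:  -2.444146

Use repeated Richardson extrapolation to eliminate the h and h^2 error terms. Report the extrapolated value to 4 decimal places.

-2.3075

First eliminate the h term (factor 2^1 = 2):
  B₁ = (2·(-2.577439) − (-2.834049))/1 = -2.320829
  B₂ = (2·(-2.444146) − (-2.577439))/1 = -2.310853
Then eliminate the h^2 term (factor 2^2 = 4):
  (4·(-2.310853) − (-2.320829))/3 = -2.307528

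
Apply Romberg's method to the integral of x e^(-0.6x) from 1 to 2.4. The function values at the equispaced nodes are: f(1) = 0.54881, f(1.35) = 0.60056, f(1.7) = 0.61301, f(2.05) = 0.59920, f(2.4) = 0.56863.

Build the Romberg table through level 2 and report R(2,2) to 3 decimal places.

0.833

R(0,0) (trapezoid, 1 panel, h=1.4000): 0.78221
R(1,0) (trapezoid, 2 panels, h=0.7000): 0.82021
R(2,0) (trapezoid, 4 panels, h=0.3500): 0.83002
R(1,1) = 0.82021 + (0.82021 − 0.78221)/3 = 0.83288
R(2,1) = 0.83002 + (0.83002 − 0.82021)/3 = 0.83329
R(2,2) = 0.83329 + (0.83329 − 0.83288)/15 = 0.83332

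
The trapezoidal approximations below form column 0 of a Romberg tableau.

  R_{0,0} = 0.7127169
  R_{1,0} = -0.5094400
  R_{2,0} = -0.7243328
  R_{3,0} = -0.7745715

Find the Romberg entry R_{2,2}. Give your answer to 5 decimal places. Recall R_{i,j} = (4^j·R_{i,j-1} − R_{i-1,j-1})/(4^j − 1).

R_{1,1} = (4·(-0.5094400) − 0.7127169) / 3 = -0.9168256
R_{2,1} = -0.7243328 + (-0.7243328 − (-0.5094400))/3 = -0.7959637
R_{2,2} = -0.7959637 + (-0.7959637 − (-0.9168256))/15 = -0.7879062

-0.78791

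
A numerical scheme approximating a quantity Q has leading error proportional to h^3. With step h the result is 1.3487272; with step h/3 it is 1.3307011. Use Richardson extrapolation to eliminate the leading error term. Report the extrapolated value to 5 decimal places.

1.33001

The leading error scales as h^3; refining by a factor of 3 reduces it by 3^3 = 27.
Extrapolated value = (27·A(h/3) − A(h)) / (27 − 1)
= (27·1.3307011 − 1.3487272) / 26
= 34.5802025 / 26 = 1.3300078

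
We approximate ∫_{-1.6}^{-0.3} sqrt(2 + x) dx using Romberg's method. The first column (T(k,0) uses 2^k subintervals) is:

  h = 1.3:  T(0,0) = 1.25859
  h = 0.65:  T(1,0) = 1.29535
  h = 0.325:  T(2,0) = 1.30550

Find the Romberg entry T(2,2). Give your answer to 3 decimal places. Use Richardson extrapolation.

T(1,1) = (4·1.29535 − 1.25859) / 3 = 1.30760
T(2,1) = (4·1.30550 − 1.29535) / 3 = 1.30888
T(2,2) = (16·1.30888 − 1.30760) / 15 = 1.30897

1.309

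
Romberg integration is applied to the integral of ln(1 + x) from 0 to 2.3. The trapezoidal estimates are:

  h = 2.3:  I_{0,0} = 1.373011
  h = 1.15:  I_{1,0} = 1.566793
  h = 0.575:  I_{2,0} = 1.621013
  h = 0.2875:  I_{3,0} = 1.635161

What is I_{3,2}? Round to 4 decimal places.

1.6399

Richardson extrapolation on the trapezoidal column (denominator 4−1=3):
I_{2,1} = (4·1.621013 − 1.566793) / 3 = 1.639086
I_{3,1} = 1.635161 + (1.635161 − 1.621013)/3 = 1.639877
I_{3,2} = (16·1.639877 − 1.639086) / 15 = 1.639930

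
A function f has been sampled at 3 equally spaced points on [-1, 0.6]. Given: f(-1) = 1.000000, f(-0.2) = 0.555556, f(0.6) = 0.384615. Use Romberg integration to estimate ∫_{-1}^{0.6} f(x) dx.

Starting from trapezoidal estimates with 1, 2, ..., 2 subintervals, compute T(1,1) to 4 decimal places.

T(0,0) (trapezoid, 1 panel, h=1.6000): 1.107692
T(1,0) (trapezoid, 2 panels, h=0.8000): 0.998291
T(1,1) = 0.998291 + (0.998291 − 1.107692)/3 = 0.961824

0.9618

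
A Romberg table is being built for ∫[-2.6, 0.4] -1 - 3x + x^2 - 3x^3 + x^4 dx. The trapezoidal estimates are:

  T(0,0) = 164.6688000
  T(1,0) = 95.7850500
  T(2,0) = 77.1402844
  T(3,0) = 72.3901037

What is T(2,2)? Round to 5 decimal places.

70.79880

T(1,1) = (4·95.7850500 − 164.6688000) / 3 = 72.8238000
T(2,1) = 77.1402844 + (77.1402844 − 95.7850500)/3 = 70.9253625
T(2,2) = 70.9253625 + (70.9253625 − 72.8238000)/15 = 70.7988000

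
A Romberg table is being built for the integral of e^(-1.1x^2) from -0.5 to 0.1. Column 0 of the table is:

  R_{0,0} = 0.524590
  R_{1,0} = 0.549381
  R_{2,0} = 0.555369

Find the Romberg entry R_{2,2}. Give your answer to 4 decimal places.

0.5573

Richardson extrapolation on the trapezoidal column (denominator 4−1=3):
R_{1,1} = 0.549381 + (0.549381 − 0.524590)/3 = 0.557645
R_{2,1} = 0.555369 + (0.555369 − 0.549381)/3 = 0.557365
R_{2,2} = (16·0.557365 − 0.557645) / 15 = 0.557346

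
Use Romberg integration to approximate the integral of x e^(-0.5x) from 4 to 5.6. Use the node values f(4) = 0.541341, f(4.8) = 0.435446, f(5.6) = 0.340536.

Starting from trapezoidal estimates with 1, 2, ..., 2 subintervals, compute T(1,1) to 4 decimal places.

0.6996

T(0,0) (trapezoid, 1 panel, h=1.6000): 0.705502
T(1,0) (trapezoid, 2 panels, h=0.8000): 0.701108
T(1,1) = 0.701108 + (0.701108 − 0.705502)/3 = 0.699643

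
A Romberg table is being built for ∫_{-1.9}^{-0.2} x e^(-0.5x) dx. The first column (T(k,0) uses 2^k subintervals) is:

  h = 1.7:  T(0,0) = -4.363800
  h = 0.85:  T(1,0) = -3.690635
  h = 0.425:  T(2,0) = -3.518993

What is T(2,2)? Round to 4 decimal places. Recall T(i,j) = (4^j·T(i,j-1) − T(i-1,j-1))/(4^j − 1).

-3.4615

Richardson extrapolation on the trapezoidal column (denominator 4−1=3):
T(1,1) = -3.690635 + (-3.690635 − (-4.363800))/3 = -3.466247
T(2,1) = -3.518993 + (-3.518993 − (-3.690635))/3 = -3.461779
T(2,2) = (16·(-3.461779) − (-3.466247)) / 15 = -3.461481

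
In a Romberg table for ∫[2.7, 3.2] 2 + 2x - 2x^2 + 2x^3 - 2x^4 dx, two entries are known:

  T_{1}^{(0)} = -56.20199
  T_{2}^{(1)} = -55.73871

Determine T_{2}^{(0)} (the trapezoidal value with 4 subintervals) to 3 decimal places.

-55.855

From T_{2}^{(1)} = (4·T_{2}^{(0)} − T_{1}^{(0)})/3, solve for T_{2}^{(0)}:
4·T_{2}^{(0)} = 3·(-55.73871) + (-56.20199) = -223.41812
T_{2}^{(0)} = -55.85453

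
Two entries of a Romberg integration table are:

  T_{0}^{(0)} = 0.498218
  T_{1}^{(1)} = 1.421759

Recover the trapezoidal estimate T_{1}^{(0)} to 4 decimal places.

1.1909

From T_{1}^{(1)} = (4·T_{1}^{(0)} − T_{0}^{(0)})/3, solve for T_{1}^{(0)}:
4·T_{1}^{(0)} = 3·1.421759 + 0.498218 = 4.763495
T_{1}^{(0)} = 1.190874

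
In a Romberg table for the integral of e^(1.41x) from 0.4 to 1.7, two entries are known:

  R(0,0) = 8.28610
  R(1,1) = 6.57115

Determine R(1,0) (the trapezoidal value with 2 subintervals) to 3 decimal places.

7.000

From R(1,1) = (4·R(1,0) − R(0,0))/3, solve for R(1,0):
4·R(1,0) = 3·6.57115 + 8.28610 = 27.99955
R(1,0) = 6.99989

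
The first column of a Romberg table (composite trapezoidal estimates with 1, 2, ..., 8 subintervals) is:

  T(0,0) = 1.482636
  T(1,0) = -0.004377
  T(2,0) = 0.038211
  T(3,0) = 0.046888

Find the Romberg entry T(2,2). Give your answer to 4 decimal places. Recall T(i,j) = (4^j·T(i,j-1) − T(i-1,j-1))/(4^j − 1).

0.0892

T(1,1) = -0.004377 + (-0.004377 − 1.482636)/3 = -0.500048
T(2,1) = (4·0.038211 − (-0.004377)) / 3 = 0.052407
T(2,2) = 0.052407 + (0.052407 − (-0.500048))/15 = 0.089237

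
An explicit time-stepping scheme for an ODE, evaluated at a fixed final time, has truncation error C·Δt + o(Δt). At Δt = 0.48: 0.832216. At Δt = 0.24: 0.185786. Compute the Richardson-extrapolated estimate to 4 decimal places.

-0.4606

Extrapolated value = (2·A(Δt/2) − A(Δt)) / (2 − 1)
= (2·0.185786 − 0.832216) / 1
= -0.460644 / 1 = -0.460644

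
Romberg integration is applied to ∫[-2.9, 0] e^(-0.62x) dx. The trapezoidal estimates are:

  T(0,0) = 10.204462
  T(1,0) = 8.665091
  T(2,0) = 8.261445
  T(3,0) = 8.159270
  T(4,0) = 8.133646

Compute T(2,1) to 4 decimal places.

8.1269

T(2,1) = 8.261445 + (8.261445 − 8.665091)/3 = 8.126896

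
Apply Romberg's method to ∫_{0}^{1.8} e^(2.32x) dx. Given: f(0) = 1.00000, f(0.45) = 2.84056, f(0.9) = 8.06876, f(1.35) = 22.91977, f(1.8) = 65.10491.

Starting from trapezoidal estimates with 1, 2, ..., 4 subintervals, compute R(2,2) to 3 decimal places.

R(0,0) (trapezoid, 1 panel, h=1.8000): 59.49442
R(1,0) (trapezoid, 2 panels, h=0.9000): 37.00909
R(2,0) (trapezoid, 4 panels, h=0.4500): 30.09670
R(1,1) = 37.00909 + (37.00909 − 59.49442)/3 = 29.51398
R(2,1) = 30.09670 + (30.09670 − 37.00909)/3 = 27.79257
R(2,2) = 27.79257 + (27.79257 − 29.51398)/15 = 27.67781

27.678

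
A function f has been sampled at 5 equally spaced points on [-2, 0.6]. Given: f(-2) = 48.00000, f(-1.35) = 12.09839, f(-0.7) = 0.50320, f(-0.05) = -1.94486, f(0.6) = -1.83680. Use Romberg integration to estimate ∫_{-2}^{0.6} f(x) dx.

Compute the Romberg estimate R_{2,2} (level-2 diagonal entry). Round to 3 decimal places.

18.896

R_{0,0} (trapezoid, 1 panel, h=2.6000): 60.01216
R_{1,0} (trapezoid, 2 panels, h=1.3000): 30.66024
R_{2,0} (trapezoid, 4 panels, h=0.6500): 21.92991
R_{1,1} = 30.66024 + (30.66024 − 60.01216)/3 = 20.87627
R_{2,1} = 21.92991 + (21.92991 − 30.66024)/3 = 19.01980
R_{2,2} = 19.01980 + (19.01980 − 20.87627)/15 = 18.89604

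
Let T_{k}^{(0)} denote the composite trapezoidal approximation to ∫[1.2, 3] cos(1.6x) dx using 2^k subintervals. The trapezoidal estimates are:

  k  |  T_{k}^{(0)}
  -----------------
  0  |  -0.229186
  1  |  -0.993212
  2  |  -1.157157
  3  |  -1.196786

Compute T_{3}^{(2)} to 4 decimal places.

T_{2}^{(1)} = (4·(-1.157157) − (-0.993212)) / 3 = -1.211805
T_{3}^{(1)} = (4·(-1.196786) − (-1.157157)) / 3 = -1.209996
T_{3}^{(2)} = -1.209996 + (-1.209996 − (-1.211805))/15 = -1.209875
(Column j=1 coincides with Simpson's rule on the same nodes.)

-1.2099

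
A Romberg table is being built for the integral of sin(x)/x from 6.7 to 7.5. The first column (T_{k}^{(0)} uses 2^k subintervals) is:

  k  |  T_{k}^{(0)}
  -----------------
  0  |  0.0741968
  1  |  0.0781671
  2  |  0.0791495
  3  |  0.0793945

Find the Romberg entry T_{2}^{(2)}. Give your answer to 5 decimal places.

0.07948

Richardson extrapolation on the trapezoidal column (denominator 4−1=3):
T_{1}^{(1)} = 0.0781671 + (0.0781671 − 0.0741968)/3 = 0.0794905
T_{2}^{(1)} = (4·0.0791495 − 0.0781671) / 3 = 0.0794770
T_{2}^{(2)} = (16·0.0794770 − 0.0794905) / 15 = 0.0794761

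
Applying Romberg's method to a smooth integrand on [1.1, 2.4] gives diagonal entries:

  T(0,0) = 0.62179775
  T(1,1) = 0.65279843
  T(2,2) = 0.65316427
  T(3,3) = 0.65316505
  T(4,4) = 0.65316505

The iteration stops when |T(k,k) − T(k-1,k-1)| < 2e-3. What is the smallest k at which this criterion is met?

|T(1,1) − T(0,0)| = 0.03100068 ≥ 2e-3
|T(2,2) − T(1,1)| = 0.00036584 < 2e-3

k = 2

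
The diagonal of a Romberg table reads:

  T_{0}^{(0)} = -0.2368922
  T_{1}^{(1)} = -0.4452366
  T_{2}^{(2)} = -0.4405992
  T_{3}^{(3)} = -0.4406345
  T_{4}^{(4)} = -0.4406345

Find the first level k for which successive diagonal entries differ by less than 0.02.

k = 2

|T_{1}^{(1)} − T_{0}^{(0)}| = 0.2083444 ≥ 0.02
|T_{2}^{(2)} − T_{1}^{(1)}| = 0.0046374 < 0.02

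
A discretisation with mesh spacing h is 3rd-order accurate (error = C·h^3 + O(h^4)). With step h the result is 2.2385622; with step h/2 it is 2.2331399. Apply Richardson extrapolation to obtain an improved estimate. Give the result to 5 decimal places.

Extrapolated value = (8·A(h/2) − A(h)) / (8 − 1)
= (8·2.2331399 − 2.2385622) / 7
= 15.6265570 / 7 = 2.2323653

2.23237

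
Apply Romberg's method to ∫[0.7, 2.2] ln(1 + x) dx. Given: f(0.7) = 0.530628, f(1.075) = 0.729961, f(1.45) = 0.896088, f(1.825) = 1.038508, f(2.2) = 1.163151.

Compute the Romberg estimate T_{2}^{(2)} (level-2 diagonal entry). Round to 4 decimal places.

1.3200

T_{0}^{(0)} (trapezoid, 1 panel, h=1.5000): 1.270334
T_{1}^{(0)} (trapezoid, 2 panels, h=0.7500): 1.307233
T_{2}^{(0)} (trapezoid, 4 panels, h=0.3750): 1.316792
T_{1}^{(1)} = 1.307233 + (1.307233 − 1.270334)/3 = 1.319533
T_{2}^{(1)} = 1.316792 + (1.316792 − 1.307233)/3 = 1.319978
T_{2}^{(2)} = 1.319978 + (1.319978 − 1.319533)/15 = 1.320008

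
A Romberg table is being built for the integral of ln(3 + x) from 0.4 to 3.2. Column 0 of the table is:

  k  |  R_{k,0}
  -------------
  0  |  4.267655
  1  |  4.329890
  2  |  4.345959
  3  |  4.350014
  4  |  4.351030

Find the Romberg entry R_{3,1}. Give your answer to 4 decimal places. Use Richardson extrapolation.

Richardson extrapolation on the trapezoidal column (denominator 4−1=3):
R_{3,1} = (4·4.350014 − 4.345959) / 3 = 4.351366
(Column j=1 coincides with Simpson's rule on the same nodes.)

4.3514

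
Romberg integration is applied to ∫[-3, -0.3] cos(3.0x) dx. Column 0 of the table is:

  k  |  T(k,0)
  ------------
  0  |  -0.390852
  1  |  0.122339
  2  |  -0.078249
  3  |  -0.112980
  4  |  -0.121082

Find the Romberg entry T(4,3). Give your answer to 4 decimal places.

Richardson extrapolation on the trapezoidal column (denominator 4−1=3):
T(2,1) = (4·(-0.078249) − 0.122339) / 3 = -0.145112
T(3,1) = -0.112980 + (-0.112980 − (-0.078249))/3 = -0.124557
T(4,1) = -0.121082 + (-0.121082 − (-0.112980))/3 = -0.123783
T(3,2) = -0.124557 + (-0.124557 − (-0.145112))/15 = -0.123187
T(4,2) = (16·(-0.123783) − (-0.124557)) / 15 = -0.123731
T(4,3) = (64·(-0.123731) − (-0.123187)) / 63 = -0.123740

-0.1237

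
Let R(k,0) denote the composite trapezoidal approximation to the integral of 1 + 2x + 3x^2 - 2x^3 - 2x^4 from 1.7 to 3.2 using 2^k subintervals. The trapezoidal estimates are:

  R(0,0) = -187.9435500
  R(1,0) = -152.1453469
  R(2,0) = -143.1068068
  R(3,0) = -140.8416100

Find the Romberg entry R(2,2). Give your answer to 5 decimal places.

Richardson extrapolation on the trapezoidal column (denominator 4−1=3):
R(1,1) = -152.1453469 + (-152.1453469 − (-187.9435500))/3 = -140.2126125
R(2,1) = (4·(-143.1068068) − (-152.1453469)) / 3 = -140.0939601
R(2,2) = -140.0939601 + (-140.0939601 − (-140.2126125))/15 = -140.0860499

-140.08605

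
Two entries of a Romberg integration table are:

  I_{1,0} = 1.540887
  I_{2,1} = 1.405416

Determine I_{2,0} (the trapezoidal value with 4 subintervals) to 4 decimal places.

1.4393

From I_{2,1} = (4·I_{2,0} − I_{1,0})/3, solve for I_{2,0}:
4·I_{2,0} = 3·1.405416 + 1.540887 = 5.757135
I_{2,0} = 1.439284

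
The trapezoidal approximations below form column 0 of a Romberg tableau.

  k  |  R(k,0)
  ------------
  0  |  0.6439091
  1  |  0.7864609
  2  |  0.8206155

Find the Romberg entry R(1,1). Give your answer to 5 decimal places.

R(1,1) = (4·0.7864609 − 0.6439091) / 3 = 0.8339782

0.83398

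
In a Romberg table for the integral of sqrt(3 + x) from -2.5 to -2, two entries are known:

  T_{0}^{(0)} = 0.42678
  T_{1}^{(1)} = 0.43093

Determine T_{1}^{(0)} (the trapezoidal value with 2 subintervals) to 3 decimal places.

From T_{1}^{(1)} = (4·T_{1}^{(0)} − T_{0}^{(0)})/3, solve for T_{1}^{(0)}:
4·T_{1}^{(0)} = 3·0.43093 + 0.42678 = 1.71957
T_{1}^{(0)} = 0.42989

0.430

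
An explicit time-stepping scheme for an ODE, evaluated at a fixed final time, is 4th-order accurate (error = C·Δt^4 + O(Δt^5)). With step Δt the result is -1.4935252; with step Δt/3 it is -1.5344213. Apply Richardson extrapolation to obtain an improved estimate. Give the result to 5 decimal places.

Extrapolated value = (81·A(Δt/3) − A(Δt)) / (81 − 1)
= (81·(-1.5344213) − (-1.4935252)) / 80
= -122.7946001 / 80 = -1.5349325

-1.53493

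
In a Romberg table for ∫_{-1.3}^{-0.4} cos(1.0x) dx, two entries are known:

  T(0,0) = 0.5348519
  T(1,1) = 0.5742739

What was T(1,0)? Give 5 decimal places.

0.56442

From T(1,1) = (4·T(1,0) − T(0,0))/3, solve for T(1,0):
4·T(1,0) = 3·0.5742739 + 0.5348519 = 2.2576736
T(1,0) = 0.5644184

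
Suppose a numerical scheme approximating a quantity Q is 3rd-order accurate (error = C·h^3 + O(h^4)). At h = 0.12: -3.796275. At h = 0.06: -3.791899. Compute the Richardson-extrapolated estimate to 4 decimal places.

-3.7913

The leading error scales as h^3; refining by a factor of 2 reduces it by 2^3 = 8.
Extrapolated value = (8·A(h/2) − A(h)) / (8 − 1)
= (8·(-3.791899) − (-3.796275)) / 7
= -26.538917 / 7 = -3.791274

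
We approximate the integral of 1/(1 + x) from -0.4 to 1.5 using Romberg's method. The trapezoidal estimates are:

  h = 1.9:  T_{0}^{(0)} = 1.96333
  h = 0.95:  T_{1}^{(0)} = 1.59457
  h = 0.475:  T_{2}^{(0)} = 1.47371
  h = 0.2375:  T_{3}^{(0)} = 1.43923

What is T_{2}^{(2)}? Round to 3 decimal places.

Richardson extrapolation on the trapezoidal column (denominator 4−1=3):
T_{1}^{(1)} = 1.59457 + (1.59457 − 1.96333)/3 = 1.47165
T_{2}^{(1)} = (4·1.47371 − 1.59457) / 3 = 1.43342
T_{2}^{(2)} = (16·1.43342 − 1.47165) / 15 = 1.43087

1.431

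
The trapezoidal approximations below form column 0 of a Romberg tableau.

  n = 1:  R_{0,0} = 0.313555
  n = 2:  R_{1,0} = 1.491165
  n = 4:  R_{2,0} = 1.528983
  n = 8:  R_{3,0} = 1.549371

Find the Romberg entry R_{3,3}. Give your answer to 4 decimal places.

1.5577

Richardson extrapolation on the trapezoidal column (denominator 4−1=3):
R_{1,1} = 1.491165 + (1.491165 − 0.313555)/3 = 1.883702
R_{2,1} = (4·1.528983 − 1.491165) / 3 = 1.541589
R_{3,1} = (4·1.549371 − 1.528983) / 3 = 1.556167
R_{2,2} = 1.541589 + (1.541589 − 1.883702)/15 = 1.518781
R_{3,2} = (16·1.556167 − 1.541589) / 15 = 1.557139
R_{3,3} = (64·1.557139 − 1.518781) / 63 = 1.557748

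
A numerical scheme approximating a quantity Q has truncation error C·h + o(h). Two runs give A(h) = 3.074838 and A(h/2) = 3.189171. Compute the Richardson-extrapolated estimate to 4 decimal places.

The leading error scales as h; refining by a factor of 2 reduces it by 2^1 = 2.
Extrapolated value = (2·A(h/2) − A(h)) / (2 − 1)
= (2·3.189171 − 3.074838) / 1
= 3.303504 / 1 = 3.303504

3.3035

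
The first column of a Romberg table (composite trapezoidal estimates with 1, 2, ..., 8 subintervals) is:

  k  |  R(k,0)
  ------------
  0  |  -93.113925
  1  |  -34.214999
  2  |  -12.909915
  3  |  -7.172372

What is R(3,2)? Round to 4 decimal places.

-5.2233

Richardson extrapolation on the trapezoidal column (denominator 4−1=3):
R(2,1) = (4·(-12.909915) − (-34.214999)) / 3 = -5.808220
R(3,1) = -7.172372 + (-7.172372 − (-12.909915))/3 = -5.259858
R(3,2) = -5.259858 + (-5.259858 − (-5.808220))/15 = -5.223301
(Column j=1 coincides with Simpson's rule on the same nodes.)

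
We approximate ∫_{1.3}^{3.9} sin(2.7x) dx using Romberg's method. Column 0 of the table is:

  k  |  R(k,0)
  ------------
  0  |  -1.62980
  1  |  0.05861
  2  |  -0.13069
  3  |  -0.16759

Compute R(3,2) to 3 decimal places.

Richardson extrapolation on the trapezoidal column (denominator 4−1=3):
R(2,1) = (4·(-0.13069) − 0.05861) / 3 = -0.19379
R(3,1) = (4·(-0.16759) − (-0.13069)) / 3 = -0.17989
R(3,2) = (16·(-0.17989) − (-0.19379)) / 15 = -0.17896
(Column j=1 coincides with Simpson's rule on the same nodes.)

-0.179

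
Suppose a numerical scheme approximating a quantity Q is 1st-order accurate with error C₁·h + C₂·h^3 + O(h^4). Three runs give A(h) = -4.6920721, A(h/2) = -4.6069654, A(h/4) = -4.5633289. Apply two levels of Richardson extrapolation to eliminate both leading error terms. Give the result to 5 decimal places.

-4.51938

First eliminate the h term (factor 2^1 = 2):
  B₁ = (2·(-4.6069654) − (-4.6920721))/1 = -4.5218587
  B₂ = (2·(-4.5633289) − (-4.6069654))/1 = -4.5196924
Then eliminate the h^3 term (factor 2^3 = 8):
  (8·(-4.5196924) − (-4.5218587))/7 = -4.5193829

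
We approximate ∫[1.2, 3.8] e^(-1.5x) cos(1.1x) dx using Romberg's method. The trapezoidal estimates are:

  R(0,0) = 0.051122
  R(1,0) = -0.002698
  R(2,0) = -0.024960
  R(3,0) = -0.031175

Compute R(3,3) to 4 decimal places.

R(1,1) = -0.002698 + (-0.002698 − 0.051122)/3 = -0.020638
R(2,1) = -0.024960 + (-0.024960 − (-0.002698))/3 = -0.032381
R(3,1) = -0.031175 + (-0.031175 − (-0.024960))/3 = -0.033247
R(2,2) = -0.032381 + (-0.032381 − (-0.020638))/15 = -0.033164
R(3,2) = -0.033247 + (-0.033247 − (-0.032381))/15 = -0.033305
R(3,3) = (64·(-0.033305) − (-0.033164)) / 63 = -0.033307

-0.0333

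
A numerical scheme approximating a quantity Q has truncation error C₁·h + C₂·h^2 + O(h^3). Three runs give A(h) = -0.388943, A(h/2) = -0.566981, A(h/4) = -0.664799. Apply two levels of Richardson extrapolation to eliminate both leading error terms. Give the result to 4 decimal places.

-0.7685

First eliminate the h term (factor 2^1 = 2):
  B₁ = (2·(-0.566981) − (-0.388943))/1 = -0.745019
  B₂ = (2·(-0.664799) − (-0.566981))/1 = -0.762617
Then eliminate the h^2 term (factor 2^2 = 4):
  (4·(-0.762617) − (-0.745019))/3 = -0.768483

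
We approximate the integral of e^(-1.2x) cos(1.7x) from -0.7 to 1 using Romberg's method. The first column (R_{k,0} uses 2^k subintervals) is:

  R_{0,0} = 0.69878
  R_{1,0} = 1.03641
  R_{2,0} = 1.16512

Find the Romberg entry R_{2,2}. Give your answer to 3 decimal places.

1.212

Richardson extrapolation on the trapezoidal column (denominator 4−1=3):
R_{1,1} = 1.03641 + (1.03641 − 0.69878)/3 = 1.14895
R_{2,1} = 1.16512 + (1.16512 − 1.03641)/3 = 1.20802
R_{2,2} = 1.20802 + (1.20802 − 1.14895)/15 = 1.21196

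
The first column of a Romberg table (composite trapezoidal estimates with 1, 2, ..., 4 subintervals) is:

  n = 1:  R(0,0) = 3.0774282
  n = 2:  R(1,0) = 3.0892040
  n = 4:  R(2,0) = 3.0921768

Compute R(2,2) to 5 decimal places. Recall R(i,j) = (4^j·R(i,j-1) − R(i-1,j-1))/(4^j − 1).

Richardson extrapolation on the trapezoidal column (denominator 4−1=3):
R(1,1) = 3.0892040 + (3.0892040 − 3.0774282)/3 = 3.0931293
R(2,1) = (4·3.0921768 − 3.0892040) / 3 = 3.0931677
R(2,2) = 3.0931677 + (3.0931677 − 3.0931293)/15 = 3.0931703

3.09317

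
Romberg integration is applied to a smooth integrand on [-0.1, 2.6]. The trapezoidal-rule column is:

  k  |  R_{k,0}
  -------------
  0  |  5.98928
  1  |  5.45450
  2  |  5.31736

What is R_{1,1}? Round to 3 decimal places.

R_{1,1} = (4·5.45450 − 5.98928) / 3 = 5.27624
(Column j=1 coincides with Simpson's rule on the same nodes.)

5.276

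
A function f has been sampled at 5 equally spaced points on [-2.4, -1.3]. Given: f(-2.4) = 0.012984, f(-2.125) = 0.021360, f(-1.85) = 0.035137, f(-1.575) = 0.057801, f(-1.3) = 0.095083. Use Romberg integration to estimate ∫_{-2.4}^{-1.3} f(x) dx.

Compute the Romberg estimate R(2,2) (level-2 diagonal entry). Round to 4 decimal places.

0.0454

R(0,0) (trapezoid, 1 panel, h=1.1000): 0.059437
R(1,0) (trapezoid, 2 panels, h=0.5500): 0.049044
R(2,0) (trapezoid, 4 panels, h=0.2750): 0.046291
R(1,1) = 0.049044 + (0.049044 − 0.059437)/3 = 0.045580
R(2,1) = 0.046291 + (0.046291 − 0.049044)/3 = 0.045373
R(2,2) = 0.045373 + (0.045373 − 0.045580)/15 = 0.045359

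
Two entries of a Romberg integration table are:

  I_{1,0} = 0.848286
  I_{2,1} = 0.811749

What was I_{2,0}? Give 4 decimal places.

0.8209

From I_{2,1} = (4·I_{2,0} − I_{1,0})/3, solve for I_{2,0}:
4·I_{2,0} = 3·0.811749 + 0.848286 = 3.283533
I_{2,0} = 0.820883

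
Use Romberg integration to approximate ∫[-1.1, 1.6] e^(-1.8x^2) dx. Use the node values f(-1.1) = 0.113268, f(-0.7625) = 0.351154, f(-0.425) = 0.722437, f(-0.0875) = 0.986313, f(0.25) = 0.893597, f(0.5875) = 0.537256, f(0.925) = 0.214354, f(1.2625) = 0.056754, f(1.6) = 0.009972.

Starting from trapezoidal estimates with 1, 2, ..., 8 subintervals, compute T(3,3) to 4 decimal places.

T(0,0) (trapezoid, 1 panel, h=2.7000): 0.166374
T(1,0) (trapezoid, 2 panels, h=1.3500): 1.289543
T(2,0) (trapezoid, 4 panels, h=0.6750): 1.277105
T(3,0) (trapezoid, 8 panels, h=0.3375): 1.290426
T(1,1) = 1.289543 + (1.289543 − 0.166374)/3 = 1.663933
T(2,1) = 1.277105 + (1.277105 − 1.289543)/3 = 1.272959
T(3,1) = 1.290426 + (1.290426 − 1.277105)/3 = 1.294866
T(2,2) = 1.272959 + (1.272959 − 1.663933)/15 = 1.246894
T(3,2) = 1.294866 + (1.294866 − 1.272959)/15 = 1.296326
T(3,3) = 1.296326 + (1.296326 − 1.246894)/63 = 1.297111

1.2971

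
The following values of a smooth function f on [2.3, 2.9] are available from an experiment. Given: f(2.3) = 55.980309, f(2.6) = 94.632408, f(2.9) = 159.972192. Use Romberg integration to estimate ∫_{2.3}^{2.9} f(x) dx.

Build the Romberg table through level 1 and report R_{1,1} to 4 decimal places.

R_{0,0} (trapezoid, 1 panel, h=0.6000): 64.785750
R_{1,0} (trapezoid, 2 panels, h=0.3000): 60.782598
R_{1,1} = 60.782598 + (60.782598 − 64.785750)/3 = 59.448214

59.4482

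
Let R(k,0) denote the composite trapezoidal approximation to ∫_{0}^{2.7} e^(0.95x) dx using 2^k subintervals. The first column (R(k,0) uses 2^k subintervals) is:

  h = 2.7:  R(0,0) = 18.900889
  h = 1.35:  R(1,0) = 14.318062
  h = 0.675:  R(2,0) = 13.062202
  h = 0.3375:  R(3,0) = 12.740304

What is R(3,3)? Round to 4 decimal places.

12.6323

Richardson extrapolation on the trapezoidal column (denominator 4−1=3):
R(1,1) = (4·14.318062 − 18.900889) / 3 = 12.790453
R(2,1) = (4·13.062202 − 14.318062) / 3 = 12.643582
R(3,1) = 12.740304 + (12.740304 − 13.062202)/3 = 12.633005
R(2,2) = (16·12.643582 − 12.790453) / 15 = 12.633791
R(3,2) = (16·12.633005 − 12.643582) / 15 = 12.632300
R(3,3) = 12.632300 + (12.632300 − 12.633791)/63 = 12.632276
(Column j=1 coincides with Simpson's rule on the same nodes.)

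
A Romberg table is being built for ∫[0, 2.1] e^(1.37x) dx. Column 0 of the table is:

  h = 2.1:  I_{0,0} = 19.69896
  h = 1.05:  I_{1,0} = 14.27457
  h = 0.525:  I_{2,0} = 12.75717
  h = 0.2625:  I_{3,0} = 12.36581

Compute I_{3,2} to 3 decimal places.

Richardson extrapolation on the trapezoidal column (denominator 4−1=3):
I_{2,1} = (4·12.75717 − 14.27457) / 3 = 12.25137
I_{3,1} = (4·12.36581 − 12.75717) / 3 = 12.23536
I_{3,2} = 12.23536 + (12.23536 − 12.25137)/15 = 12.23429

12.234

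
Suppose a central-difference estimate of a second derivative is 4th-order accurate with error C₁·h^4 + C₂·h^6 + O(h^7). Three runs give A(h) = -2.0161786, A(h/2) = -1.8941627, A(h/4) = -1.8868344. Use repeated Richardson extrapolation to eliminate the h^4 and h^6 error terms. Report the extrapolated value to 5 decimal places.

First eliminate the h^4 term (factor 2^4 = 16):
  B₁ = (16·(-1.8941627) − (-2.0161786))/15 = -1.8860283
  B₂ = (16·(-1.8868344) − (-1.8941627))/15 = -1.8863458
Then eliminate the h^6 term (factor 2^6 = 64):
  (64·(-1.8863458) − (-1.8860283))/63 = -1.8863508

-1.88635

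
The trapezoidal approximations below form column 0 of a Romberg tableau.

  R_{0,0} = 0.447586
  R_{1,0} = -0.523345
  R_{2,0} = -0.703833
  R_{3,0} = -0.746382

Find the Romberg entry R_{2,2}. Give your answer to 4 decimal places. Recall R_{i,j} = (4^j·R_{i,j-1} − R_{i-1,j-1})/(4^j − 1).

Richardson extrapolation on the trapezoidal column (denominator 4−1=3):
R_{1,1} = (4·(-0.523345) − 0.447586) / 3 = -0.846989
R_{2,1} = -0.703833 + (-0.703833 − (-0.523345))/3 = -0.763996
R_{2,2} = (16·(-0.763996) − (-0.846989)) / 15 = -0.758463

-0.7585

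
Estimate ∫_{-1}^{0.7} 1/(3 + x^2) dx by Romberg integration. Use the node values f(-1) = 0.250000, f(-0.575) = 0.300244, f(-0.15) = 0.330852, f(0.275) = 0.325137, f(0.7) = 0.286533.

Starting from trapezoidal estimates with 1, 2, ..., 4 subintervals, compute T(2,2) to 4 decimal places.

T(0,0) (trapezoid, 1 panel, h=1.7000): 0.456053
T(1,0) (trapezoid, 2 panels, h=0.8500): 0.509251
T(2,0) (trapezoid, 4 panels, h=0.4250): 0.520412
T(1,1) = 0.509251 + (0.509251 − 0.456053)/3 = 0.526984
T(2,1) = 0.520412 + (0.520412 − 0.509251)/3 = 0.524132
T(2,2) = 0.524132 + (0.524132 − 0.526984)/15 = 0.523942

0.5239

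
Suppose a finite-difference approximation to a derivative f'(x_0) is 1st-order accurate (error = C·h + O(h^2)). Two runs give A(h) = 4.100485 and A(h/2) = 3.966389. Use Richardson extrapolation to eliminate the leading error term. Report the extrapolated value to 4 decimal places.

3.8323

The leading error scales as h; refining by a factor of 2 reduces it by 2^1 = 2.
Extrapolated value = (2·A(h/2) − A(h)) / (2 − 1)
= (2·3.966389 − 4.100485) / 1
= 3.832293 / 1 = 3.832293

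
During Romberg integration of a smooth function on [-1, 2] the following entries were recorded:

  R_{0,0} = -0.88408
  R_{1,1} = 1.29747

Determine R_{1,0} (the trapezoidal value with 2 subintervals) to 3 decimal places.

From R_{1,1} = (4·R_{1,0} − R_{0,0})/3, solve for R_{1,0}:
4·R_{1,0} = 3·1.29747 + (-0.88408) = 3.00833
R_{1,0} = 0.75208

0.752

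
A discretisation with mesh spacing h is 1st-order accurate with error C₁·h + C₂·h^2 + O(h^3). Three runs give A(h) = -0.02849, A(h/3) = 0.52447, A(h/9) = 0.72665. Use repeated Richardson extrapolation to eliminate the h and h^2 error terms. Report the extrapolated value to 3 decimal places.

First eliminate the h term (factor 3^1 = 3):
  B₁ = (3·0.52447 − (-0.02849))/2 = 0.80095
  B₂ = (3·0.72665 − 0.52447)/2 = 0.82774
Then eliminate the h^2 term (factor 3^2 = 9):
  (9·0.82774 − 0.80095)/8 = 0.83109

0.831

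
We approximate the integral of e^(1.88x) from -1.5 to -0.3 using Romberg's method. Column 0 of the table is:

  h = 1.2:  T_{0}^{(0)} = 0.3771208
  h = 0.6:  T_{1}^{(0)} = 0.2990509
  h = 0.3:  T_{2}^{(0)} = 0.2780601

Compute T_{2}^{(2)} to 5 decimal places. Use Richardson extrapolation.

Richardson extrapolation on the trapezoidal column (denominator 4−1=3):
T_{1}^{(1)} = (4·0.2990509 − 0.3771208) / 3 = 0.2730276
T_{2}^{(1)} = 0.2780601 + (0.2780601 − 0.2990509)/3 = 0.2710632
T_{2}^{(2)} = (16·0.2710632 − 0.2730276) / 15 = 0.2709322
(Column j=1 coincides with Simpson's rule on the same nodes.)

0.27093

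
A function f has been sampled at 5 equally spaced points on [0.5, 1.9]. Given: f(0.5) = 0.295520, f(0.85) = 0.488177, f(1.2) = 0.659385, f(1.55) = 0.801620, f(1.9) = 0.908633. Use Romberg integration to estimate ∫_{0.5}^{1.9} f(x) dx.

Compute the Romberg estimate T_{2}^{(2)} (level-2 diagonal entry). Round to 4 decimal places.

0.8962

T_{0}^{(0)} (trapezoid, 1 panel, h=1.4000): 0.842907
T_{1}^{(0)} (trapezoid, 2 panels, h=0.7000): 0.883023
T_{2}^{(0)} (trapezoid, 4 panels, h=0.3500): 0.892940
T_{1}^{(1)} = 0.883023 + (0.883023 − 0.842907)/3 = 0.896395
T_{2}^{(1)} = 0.892940 + (0.892940 − 0.883023)/3 = 0.896246
T_{2}^{(2)} = 0.896246 + (0.896246 − 0.896395)/15 = 0.896236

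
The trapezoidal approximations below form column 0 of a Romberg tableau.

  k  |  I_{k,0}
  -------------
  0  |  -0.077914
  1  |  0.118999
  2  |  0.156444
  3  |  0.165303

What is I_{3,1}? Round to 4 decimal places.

Richardson extrapolation on the trapezoidal column (denominator 4−1=3):
I_{3,1} = (4·0.165303 − 0.156444) / 3 = 0.168256

0.1683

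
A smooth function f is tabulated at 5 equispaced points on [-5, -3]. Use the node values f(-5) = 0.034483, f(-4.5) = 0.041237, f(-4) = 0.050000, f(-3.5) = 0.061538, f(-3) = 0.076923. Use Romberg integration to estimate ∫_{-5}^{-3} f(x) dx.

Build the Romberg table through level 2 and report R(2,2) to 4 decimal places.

0.1037

R(0,0) (trapezoid, 1 panel, h=2.0000): 0.111406
R(1,0) (trapezoid, 2 panels, h=1.0000): 0.105703
R(2,0) (trapezoid, 4 panels, h=0.5000): 0.104239
R(1,1) = 0.105703 + (0.105703 − 0.111406)/3 = 0.103802
R(2,1) = 0.104239 + (0.104239 − 0.105703)/3 = 0.103751
R(2,2) = 0.103751 + (0.103751 − 0.103802)/15 = 0.103748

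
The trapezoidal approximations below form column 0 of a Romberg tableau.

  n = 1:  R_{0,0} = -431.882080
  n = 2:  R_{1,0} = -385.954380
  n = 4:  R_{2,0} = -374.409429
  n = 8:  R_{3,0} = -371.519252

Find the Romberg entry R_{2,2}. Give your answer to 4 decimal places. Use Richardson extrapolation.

Richardson extrapolation on the trapezoidal column (denominator 4−1=3):
R_{1,1} = (4·(-385.954380) − (-431.882080)) / 3 = -370.645147
R_{2,1} = (4·(-374.409429) − (-385.954380)) / 3 = -370.561112
R_{2,2} = -370.561112 + (-370.561112 − (-370.645147))/15 = -370.555510

-370.5555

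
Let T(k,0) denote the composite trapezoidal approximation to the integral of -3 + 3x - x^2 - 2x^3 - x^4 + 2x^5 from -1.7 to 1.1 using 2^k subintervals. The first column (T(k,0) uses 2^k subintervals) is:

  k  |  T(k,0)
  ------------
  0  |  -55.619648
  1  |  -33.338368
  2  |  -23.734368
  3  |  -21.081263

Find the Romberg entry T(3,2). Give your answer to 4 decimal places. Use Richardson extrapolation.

-20.1745

Richardson extrapolation on the trapezoidal column (denominator 4−1=3):
T(2,1) = (4·(-23.734368) − (-33.338368)) / 3 = -20.533035
T(3,1) = (4·(-21.081263) − (-23.734368)) / 3 = -20.196895
T(3,2) = (16·(-20.196895) − (-20.533035)) / 15 = -20.174486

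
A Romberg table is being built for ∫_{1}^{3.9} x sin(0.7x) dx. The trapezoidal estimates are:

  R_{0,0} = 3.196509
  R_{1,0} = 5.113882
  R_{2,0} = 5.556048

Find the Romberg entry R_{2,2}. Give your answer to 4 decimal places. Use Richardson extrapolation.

R_{1,1} = 5.113882 + (5.113882 − 3.196509)/3 = 5.753006
R_{2,1} = 5.556048 + (5.556048 − 5.113882)/3 = 5.703437
R_{2,2} = (16·5.703437 − 5.753006) / 15 = 5.700132

5.7001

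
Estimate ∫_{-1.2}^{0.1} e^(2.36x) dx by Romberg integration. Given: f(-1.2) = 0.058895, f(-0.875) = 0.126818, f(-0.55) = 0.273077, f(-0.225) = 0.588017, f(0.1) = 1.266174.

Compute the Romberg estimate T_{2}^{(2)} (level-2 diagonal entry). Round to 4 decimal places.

0.5117

T_{0}^{(0)} (trapezoid, 1 panel, h=1.3000): 0.861295
T_{1}^{(0)} (trapezoid, 2 panels, h=0.6500): 0.608147
T_{2}^{(0)} (trapezoid, 4 panels, h=0.3250): 0.536395
T_{1}^{(1)} = 0.608147 + (0.608147 − 0.861295)/3 = 0.523764
T_{2}^{(1)} = 0.536395 + (0.536395 − 0.608147)/3 = 0.512478
T_{2}^{(2)} = 0.512478 + (0.512478 − 0.523764)/15 = 0.511726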